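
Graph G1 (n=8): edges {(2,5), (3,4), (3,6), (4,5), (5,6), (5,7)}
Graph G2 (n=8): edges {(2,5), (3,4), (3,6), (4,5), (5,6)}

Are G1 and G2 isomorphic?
No, not isomorphic

The graphs are NOT isomorphic.

Counting edges: G1 has 6 edge(s); G2 has 5 edge(s).
Edge count is an isomorphism invariant (a bijection on vertices induces a bijection on edges), so differing edge counts rule out isomorphism.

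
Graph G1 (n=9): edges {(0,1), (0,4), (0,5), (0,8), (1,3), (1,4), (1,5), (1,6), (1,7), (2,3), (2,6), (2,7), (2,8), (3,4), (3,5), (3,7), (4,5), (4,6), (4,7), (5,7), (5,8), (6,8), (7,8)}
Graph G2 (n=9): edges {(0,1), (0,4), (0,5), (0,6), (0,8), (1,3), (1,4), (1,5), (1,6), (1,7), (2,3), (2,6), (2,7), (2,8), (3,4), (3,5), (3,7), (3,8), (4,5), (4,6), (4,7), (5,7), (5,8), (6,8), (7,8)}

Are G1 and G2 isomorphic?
No, not isomorphic

The graphs are NOT isomorphic.

Counting edges: G1 has 23 edge(s); G2 has 25 edge(s).
Edge count is an isomorphism invariant (a bijection on vertices induces a bijection on edges), so differing edge counts rule out isomorphism.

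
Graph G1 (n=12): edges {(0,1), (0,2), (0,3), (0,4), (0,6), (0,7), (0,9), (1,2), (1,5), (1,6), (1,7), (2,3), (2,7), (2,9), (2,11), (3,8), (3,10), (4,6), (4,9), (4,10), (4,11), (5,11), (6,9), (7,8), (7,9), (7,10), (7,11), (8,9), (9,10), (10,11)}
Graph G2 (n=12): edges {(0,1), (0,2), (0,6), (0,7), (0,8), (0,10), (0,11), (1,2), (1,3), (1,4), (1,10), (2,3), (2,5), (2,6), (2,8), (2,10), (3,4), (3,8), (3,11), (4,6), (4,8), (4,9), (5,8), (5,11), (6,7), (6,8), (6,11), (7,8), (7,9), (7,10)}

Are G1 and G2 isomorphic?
Yes, isomorphic

The graphs are isomorphic.
One valid mapping φ: V(G1) → V(G2): 0→0, 1→7, 2→6, 3→11, 4→1, 5→9, 6→10, 7→8, 8→5, 9→2, 10→3, 11→4

Verify φ preserves adjacency — for each edge of G1, its image is an edge of G2:
  (0,1) → (φ(0),φ(1)) = (0,7) ∈ E(G2) ✓
  (0,2) → (φ(0),φ(2)) = (0,6) ∈ E(G2) ✓
  (0,3) → (φ(0),φ(3)) = (0,11) ∈ E(G2) ✓
  (0,4) → (φ(0),φ(4)) = (0,1) ∈ E(G2) ✓
  (0,6) → (φ(0),φ(6)) = (0,10) ∈ E(G2) ✓
  (0,7) → (φ(0),φ(7)) = (0,8) ∈ E(G2) ✓
  (0,9) → (φ(0),φ(9)) = (0,2) ∈ E(G2) ✓
  (1,2) → (φ(1),φ(2)) = (6,7) ∈ E(G2) ✓
  (1,5) → (φ(1),φ(5)) = (7,9) ∈ E(G2) ✓
  (1,6) → (φ(1),φ(6)) = (7,10) ∈ E(G2) ✓
  (1,7) → (φ(1),φ(7)) = (7,8) ∈ E(G2) ✓
  (2,3) → (φ(2),φ(3)) = (6,11) ∈ E(G2) ✓
  (2,7) → (φ(2),φ(7)) = (6,8) ∈ E(G2) ✓
  (2,9) → (φ(2),φ(9)) = (2,6) ∈ E(G2) ✓
  (2,11) → (φ(2),φ(11)) = (4,6) ∈ E(G2) ✓
  (3,8) → (φ(3),φ(8)) = (5,11) ∈ E(G2) ✓
  (3,10) → (φ(3),φ(10)) = (3,11) ∈ E(G2) ✓
  (4,6) → (φ(4),φ(6)) = (1,10) ∈ E(G2) ✓
  (4,9) → (φ(4),φ(9)) = (1,2) ∈ E(G2) ✓
  (4,10) → (φ(4),φ(10)) = (1,3) ∈ E(G2) ✓
  (4,11) → (φ(4),φ(11)) = (1,4) ∈ E(G2) ✓
  (5,11) → (φ(5),φ(11)) = (4,9) ∈ E(G2) ✓
  (6,9) → (φ(6),φ(9)) = (2,10) ∈ E(G2) ✓
  (7,8) → (φ(7),φ(8)) = (5,8) ∈ E(G2) ✓
  (7,9) → (φ(7),φ(9)) = (2,8) ∈ E(G2) ✓
  (7,10) → (φ(7),φ(10)) = (3,8) ∈ E(G2) ✓
  (7,11) → (φ(7),φ(11)) = (4,8) ∈ E(G2) ✓
  (8,9) → (φ(8),φ(9)) = (2,5) ∈ E(G2) ✓
  (9,10) → (φ(9),φ(10)) = (2,3) ∈ E(G2) ✓
  (10,11) → (φ(10),φ(11)) = (3,4) ∈ E(G2) ✓
All 30 edges of G1 map to edges of G2, and |E(G1)| = |E(G2)| = 30, so φ is a bijection on edges as well as vertices. Hence G1 ≅ G2.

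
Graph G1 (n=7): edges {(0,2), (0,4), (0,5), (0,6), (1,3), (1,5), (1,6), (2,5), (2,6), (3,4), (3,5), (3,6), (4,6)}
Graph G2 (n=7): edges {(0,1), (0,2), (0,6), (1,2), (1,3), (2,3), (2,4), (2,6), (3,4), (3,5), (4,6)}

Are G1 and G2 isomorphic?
No, not isomorphic

The graphs are NOT isomorphic.

Degrees in G1: deg(0)=4, deg(1)=3, deg(2)=3, deg(3)=4, deg(4)=3, deg(5)=4, deg(6)=5.
Sorted degree sequence of G1: [5, 4, 4, 4, 3, 3, 3].
Degrees in G2: deg(0)=3, deg(1)=3, deg(2)=5, deg(3)=4, deg(4)=3, deg(5)=1, deg(6)=3.
Sorted degree sequence of G2: [5, 4, 3, 3, 3, 3, 1].
The (sorted) degree sequence is an isomorphism invariant, so since G1 and G2 have different degree sequences they cannot be isomorphic.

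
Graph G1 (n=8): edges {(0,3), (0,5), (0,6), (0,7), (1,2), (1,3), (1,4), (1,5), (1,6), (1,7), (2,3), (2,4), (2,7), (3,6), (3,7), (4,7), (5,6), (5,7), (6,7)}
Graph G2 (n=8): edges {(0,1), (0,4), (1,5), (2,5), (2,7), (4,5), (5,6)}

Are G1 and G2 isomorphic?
No, not isomorphic

The graphs are NOT isomorphic.

Connected components of G1: 1 component(s) with vertex sets [[0, 1, 2, 3, 4, 5, 6, 7]], sizes [8].
Connected components of G2: 2 component(s) with vertex sets [[3], [0, 1, 2, 4, 5, 6, 7]], sizes [1, 7].
The number of connected components (and the multiset of component sizes) is an isomorphism invariant — an isomorphism maps each component of G1 bijectively onto a component of G2. Since G1 has 1 component(s) and G2 has 2, they cannot be isomorphic.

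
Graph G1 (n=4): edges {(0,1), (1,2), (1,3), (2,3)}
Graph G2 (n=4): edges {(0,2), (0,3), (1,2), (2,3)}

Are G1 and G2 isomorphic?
Yes, isomorphic

The graphs are isomorphic.
One valid mapping φ: V(G1) → V(G2): 0→1, 1→2, 2→0, 3→3

Verify φ preserves adjacency — for each edge of G1, its image is an edge of G2:
  (0,1) → (φ(0),φ(1)) = (1,2) ∈ E(G2) ✓
  (1,2) → (φ(1),φ(2)) = (0,2) ∈ E(G2) ✓
  (1,3) → (φ(1),φ(3)) = (2,3) ∈ E(G2) ✓
  (2,3) → (φ(2),φ(3)) = (0,3) ∈ E(G2) ✓
All 4 edges of G1 map to edges of G2, and |E(G1)| = |E(G2)| = 4, so φ is a bijection on edges as well as vertices. Hence G1 ≅ G2.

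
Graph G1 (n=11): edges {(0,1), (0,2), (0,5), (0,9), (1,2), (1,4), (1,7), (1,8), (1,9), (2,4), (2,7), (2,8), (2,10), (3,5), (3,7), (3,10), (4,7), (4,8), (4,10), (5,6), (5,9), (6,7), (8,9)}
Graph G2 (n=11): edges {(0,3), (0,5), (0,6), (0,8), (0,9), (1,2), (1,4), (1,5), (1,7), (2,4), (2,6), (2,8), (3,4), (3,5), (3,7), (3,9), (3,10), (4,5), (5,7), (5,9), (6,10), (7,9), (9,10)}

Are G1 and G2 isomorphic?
Yes, isomorphic

The graphs are isomorphic.
One valid mapping φ: V(G1) → V(G2): 0→4, 1→5, 2→3, 3→6, 4→9, 5→2, 6→8, 7→0, 8→7, 9→1, 10→10

Verify φ preserves adjacency — for each edge of G1, its image is an edge of G2:
  (0,1) → (φ(0),φ(1)) = (4,5) ∈ E(G2) ✓
  (0,2) → (φ(0),φ(2)) = (3,4) ∈ E(G2) ✓
  (0,5) → (φ(0),φ(5)) = (2,4) ∈ E(G2) ✓
  (0,9) → (φ(0),φ(9)) = (1,4) ∈ E(G2) ✓
  (1,2) → (φ(1),φ(2)) = (3,5) ∈ E(G2) ✓
  (1,4) → (φ(1),φ(4)) = (5,9) ∈ E(G2) ✓
  (1,7) → (φ(1),φ(7)) = (0,5) ∈ E(G2) ✓
  (1,8) → (φ(1),φ(8)) = (5,7) ∈ E(G2) ✓
  (1,9) → (φ(1),φ(9)) = (1,5) ∈ E(G2) ✓
  (2,4) → (φ(2),φ(4)) = (3,9) ∈ E(G2) ✓
  (2,7) → (φ(2),φ(7)) = (0,3) ∈ E(G2) ✓
  (2,8) → (φ(2),φ(8)) = (3,7) ∈ E(G2) ✓
  (2,10) → (φ(2),φ(10)) = (3,10) ∈ E(G2) ✓
  (3,5) → (φ(3),φ(5)) = (2,6) ∈ E(G2) ✓
  (3,7) → (φ(3),φ(7)) = (0,6) ∈ E(G2) ✓
  (3,10) → (φ(3),φ(10)) = (6,10) ∈ E(G2) ✓
  (4,7) → (φ(4),φ(7)) = (0,9) ∈ E(G2) ✓
  (4,8) → (φ(4),φ(8)) = (7,9) ∈ E(G2) ✓
  (4,10) → (φ(4),φ(10)) = (9,10) ∈ E(G2) ✓
  (5,6) → (φ(5),φ(6)) = (2,8) ∈ E(G2) ✓
  (5,9) → (φ(5),φ(9)) = (1,2) ∈ E(G2) ✓
  (6,7) → (φ(6),φ(7)) = (0,8) ∈ E(G2) ✓
  (8,9) → (φ(8),φ(9)) = (1,7) ∈ E(G2) ✓
All 23 edges of G1 map to edges of G2, and |E(G1)| = |E(G2)| = 23, so φ is a bijection on edges as well as vertices. Hence G1 ≅ G2.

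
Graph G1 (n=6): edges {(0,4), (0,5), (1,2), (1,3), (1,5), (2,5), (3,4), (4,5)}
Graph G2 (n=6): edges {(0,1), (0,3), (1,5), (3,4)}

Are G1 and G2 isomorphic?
No, not isomorphic

The graphs are NOT isomorphic.

Counting triangles (3-cliques): G1 has 2, G2 has 0.
Triangle count is an isomorphism invariant, so differing triangle counts rule out isomorphism.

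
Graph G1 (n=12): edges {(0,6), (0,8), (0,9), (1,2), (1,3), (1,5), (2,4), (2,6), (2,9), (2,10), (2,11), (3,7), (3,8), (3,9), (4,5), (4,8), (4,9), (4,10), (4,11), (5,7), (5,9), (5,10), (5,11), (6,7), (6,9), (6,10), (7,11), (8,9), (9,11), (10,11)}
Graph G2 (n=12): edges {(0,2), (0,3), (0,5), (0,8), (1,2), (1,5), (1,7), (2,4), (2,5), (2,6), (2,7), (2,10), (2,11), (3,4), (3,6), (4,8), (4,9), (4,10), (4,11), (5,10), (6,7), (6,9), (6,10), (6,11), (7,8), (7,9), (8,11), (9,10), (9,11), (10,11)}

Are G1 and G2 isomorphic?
Yes, isomorphic

The graphs are isomorphic.
One valid mapping φ: V(G1) → V(G2): 0→1, 1→3, 2→6, 3→0, 4→10, 5→4, 6→7, 7→8, 8→5, 9→2, 10→9, 11→11

Verify φ preserves adjacency — for each edge of G1, its image is an edge of G2:
  (0,6) → (φ(0),φ(6)) = (1,7) ∈ E(G2) ✓
  (0,8) → (φ(0),φ(8)) = (1,5) ∈ E(G2) ✓
  (0,9) → (φ(0),φ(9)) = (1,2) ∈ E(G2) ✓
  (1,2) → (φ(1),φ(2)) = (3,6) ∈ E(G2) ✓
  (1,3) → (φ(1),φ(3)) = (0,3) ∈ E(G2) ✓
  (1,5) → (φ(1),φ(5)) = (3,4) ∈ E(G2) ✓
  (2,4) → (φ(2),φ(4)) = (6,10) ∈ E(G2) ✓
  (2,6) → (φ(2),φ(6)) = (6,7) ∈ E(G2) ✓
  (2,9) → (φ(2),φ(9)) = (2,6) ∈ E(G2) ✓
  (2,10) → (φ(2),φ(10)) = (6,9) ∈ E(G2) ✓
  (2,11) → (φ(2),φ(11)) = (6,11) ∈ E(G2) ✓
  (3,7) → (φ(3),φ(7)) = (0,8) ∈ E(G2) ✓
  (3,8) → (φ(3),φ(8)) = (0,5) ∈ E(G2) ✓
  (3,9) → (φ(3),φ(9)) = (0,2) ∈ E(G2) ✓
  (4,5) → (φ(4),φ(5)) = (4,10) ∈ E(G2) ✓
  (4,8) → (φ(4),φ(8)) = (5,10) ∈ E(G2) ✓
  (4,9) → (φ(4),φ(9)) = (2,10) ∈ E(G2) ✓
  (4,10) → (φ(4),φ(10)) = (9,10) ∈ E(G2) ✓
  (4,11) → (φ(4),φ(11)) = (10,11) ∈ E(G2) ✓
  (5,7) → (φ(5),φ(7)) = (4,8) ∈ E(G2) ✓
  (5,9) → (φ(5),φ(9)) = (2,4) ∈ E(G2) ✓
  (5,10) → (φ(5),φ(10)) = (4,9) ∈ E(G2) ✓
  (5,11) → (φ(5),φ(11)) = (4,11) ∈ E(G2) ✓
  (6,7) → (φ(6),φ(7)) = (7,8) ∈ E(G2) ✓
  (6,9) → (φ(6),φ(9)) = (2,7) ∈ E(G2) ✓
  (6,10) → (φ(6),φ(10)) = (7,9) ∈ E(G2) ✓
  (7,11) → (φ(7),φ(11)) = (8,11) ∈ E(G2) ✓
  (8,9) → (φ(8),φ(9)) = (2,5) ∈ E(G2) ✓
  (9,11) → (φ(9),φ(11)) = (2,11) ∈ E(G2) ✓
  (10,11) → (φ(10),φ(11)) = (9,11) ∈ E(G2) ✓
All 30 edges of G1 map to edges of G2, and |E(G1)| = |E(G2)| = 30, so φ is a bijection on edges as well as vertices. Hence G1 ≅ G2.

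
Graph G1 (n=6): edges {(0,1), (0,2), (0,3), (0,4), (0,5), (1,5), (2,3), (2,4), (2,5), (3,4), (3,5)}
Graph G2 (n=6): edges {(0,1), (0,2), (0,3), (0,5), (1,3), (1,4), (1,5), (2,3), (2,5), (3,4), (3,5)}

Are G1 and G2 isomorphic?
Yes, isomorphic

The graphs are isomorphic.
One valid mapping φ: V(G1) → V(G2): 0→3, 1→4, 2→5, 3→0, 4→2, 5→1

Verify φ preserves adjacency — for each edge of G1, its image is an edge of G2:
  (0,1) → (φ(0),φ(1)) = (3,4) ∈ E(G2) ✓
  (0,2) → (φ(0),φ(2)) = (3,5) ∈ E(G2) ✓
  (0,3) → (φ(0),φ(3)) = (0,3) ∈ E(G2) ✓
  (0,4) → (φ(0),φ(4)) = (2,3) ∈ E(G2) ✓
  (0,5) → (φ(0),φ(5)) = (1,3) ∈ E(G2) ✓
  (1,5) → (φ(1),φ(5)) = (1,4) ∈ E(G2) ✓
  (2,3) → (φ(2),φ(3)) = (0,5) ∈ E(G2) ✓
  (2,4) → (φ(2),φ(4)) = (2,5) ∈ E(G2) ✓
  (2,5) → (φ(2),φ(5)) = (1,5) ∈ E(G2) ✓
  (3,4) → (φ(3),φ(4)) = (0,2) ∈ E(G2) ✓
  (3,5) → (φ(3),φ(5)) = (0,1) ∈ E(G2) ✓
All 11 edges of G1 map to edges of G2, and |E(G1)| = |E(G2)| = 11, so φ is a bijection on edges as well as vertices. Hence G1 ≅ G2.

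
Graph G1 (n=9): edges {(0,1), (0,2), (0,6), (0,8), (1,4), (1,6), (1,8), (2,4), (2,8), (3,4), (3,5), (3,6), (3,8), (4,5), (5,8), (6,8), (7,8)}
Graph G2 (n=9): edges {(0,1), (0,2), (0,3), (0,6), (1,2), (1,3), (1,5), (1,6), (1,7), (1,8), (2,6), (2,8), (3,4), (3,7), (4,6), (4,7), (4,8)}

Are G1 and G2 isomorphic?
Yes, isomorphic

The graphs are isomorphic.
One valid mapping φ: V(G1) → V(G2): 0→2, 1→6, 2→8, 3→3, 4→4, 5→7, 6→0, 7→5, 8→1

Verify φ preserves adjacency — for each edge of G1, its image is an edge of G2:
  (0,1) → (φ(0),φ(1)) = (2,6) ∈ E(G2) ✓
  (0,2) → (φ(0),φ(2)) = (2,8) ∈ E(G2) ✓
  (0,6) → (φ(0),φ(6)) = (0,2) ∈ E(G2) ✓
  (0,8) → (φ(0),φ(8)) = (1,2) ∈ E(G2) ✓
  (1,4) → (φ(1),φ(4)) = (4,6) ∈ E(G2) ✓
  (1,6) → (φ(1),φ(6)) = (0,6) ∈ E(G2) ✓
  (1,8) → (φ(1),φ(8)) = (1,6) ∈ E(G2) ✓
  (2,4) → (φ(2),φ(4)) = (4,8) ∈ E(G2) ✓
  (2,8) → (φ(2),φ(8)) = (1,8) ∈ E(G2) ✓
  (3,4) → (φ(3),φ(4)) = (3,4) ∈ E(G2) ✓
  (3,5) → (φ(3),φ(5)) = (3,7) ∈ E(G2) ✓
  (3,6) → (φ(3),φ(6)) = (0,3) ∈ E(G2) ✓
  (3,8) → (φ(3),φ(8)) = (1,3) ∈ E(G2) ✓
  (4,5) → (φ(4),φ(5)) = (4,7) ∈ E(G2) ✓
  (5,8) → (φ(5),φ(8)) = (1,7) ∈ E(G2) ✓
  (6,8) → (φ(6),φ(8)) = (0,1) ∈ E(G2) ✓
  (7,8) → (φ(7),φ(8)) = (1,5) ∈ E(G2) ✓
All 17 edges of G1 map to edges of G2, and |E(G1)| = |E(G2)| = 17, so φ is a bijection on edges as well as vertices. Hence G1 ≅ G2.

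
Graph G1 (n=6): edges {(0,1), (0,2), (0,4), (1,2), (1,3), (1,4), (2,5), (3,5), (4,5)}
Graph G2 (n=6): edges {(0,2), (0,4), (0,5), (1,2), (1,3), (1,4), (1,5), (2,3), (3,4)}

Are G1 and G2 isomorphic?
Yes, isomorphic

The graphs are isomorphic.
One valid mapping φ: V(G1) → V(G2): 0→3, 1→1, 2→2, 3→5, 4→4, 5→0

Verify φ preserves adjacency — for each edge of G1, its image is an edge of G2:
  (0,1) → (φ(0),φ(1)) = (1,3) ∈ E(G2) ✓
  (0,2) → (φ(0),φ(2)) = (2,3) ∈ E(G2) ✓
  (0,4) → (φ(0),φ(4)) = (3,4) ∈ E(G2) ✓
  (1,2) → (φ(1),φ(2)) = (1,2) ∈ E(G2) ✓
  (1,3) → (φ(1),φ(3)) = (1,5) ∈ E(G2) ✓
  (1,4) → (φ(1),φ(4)) = (1,4) ∈ E(G2) ✓
  (2,5) → (φ(2),φ(5)) = (0,2) ∈ E(G2) ✓
  (3,5) → (φ(3),φ(5)) = (0,5) ∈ E(G2) ✓
  (4,5) → (φ(4),φ(5)) = (0,4) ∈ E(G2) ✓
All 9 edges of G1 map to edges of G2, and |E(G1)| = |E(G2)| = 9, so φ is a bijection on edges as well as vertices. Hence G1 ≅ G2.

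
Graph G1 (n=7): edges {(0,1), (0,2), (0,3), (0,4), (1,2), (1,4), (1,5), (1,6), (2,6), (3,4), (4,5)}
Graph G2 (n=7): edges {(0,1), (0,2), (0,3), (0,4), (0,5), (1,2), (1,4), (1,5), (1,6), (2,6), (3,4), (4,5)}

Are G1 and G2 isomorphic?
No, not isomorphic

The graphs are NOT isomorphic.

Counting edges: G1 has 11 edge(s); G2 has 12 edge(s).
Edge count is an isomorphism invariant (a bijection on vertices induces a bijection on edges), so differing edge counts rule out isomorphism.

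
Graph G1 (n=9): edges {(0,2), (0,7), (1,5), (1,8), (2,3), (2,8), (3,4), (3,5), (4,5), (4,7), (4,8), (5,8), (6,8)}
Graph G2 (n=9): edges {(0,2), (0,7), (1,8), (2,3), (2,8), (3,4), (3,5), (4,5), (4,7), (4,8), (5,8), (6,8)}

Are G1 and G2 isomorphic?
No, not isomorphic

The graphs are NOT isomorphic.

Counting edges: G1 has 13 edge(s); G2 has 12 edge(s).
Edge count is an isomorphism invariant (a bijection on vertices induces a bijection on edges), so differing edge counts rule out isomorphism.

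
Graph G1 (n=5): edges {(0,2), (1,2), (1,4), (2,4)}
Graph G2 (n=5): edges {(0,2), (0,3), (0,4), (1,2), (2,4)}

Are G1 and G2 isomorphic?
No, not isomorphic

The graphs are NOT isomorphic.

Connected components of G1: 2 component(s) with vertex sets [[3], [0, 1, 2, 4]], sizes [1, 4].
Connected components of G2: 1 component(s) with vertex sets [[0, 1, 2, 3, 4]], sizes [5].
The number of connected components (and the multiset of component sizes) is an isomorphism invariant — an isomorphism maps each component of G1 bijectively onto a component of G2. Since G1 has 2 component(s) and G2 has 1, they cannot be isomorphic.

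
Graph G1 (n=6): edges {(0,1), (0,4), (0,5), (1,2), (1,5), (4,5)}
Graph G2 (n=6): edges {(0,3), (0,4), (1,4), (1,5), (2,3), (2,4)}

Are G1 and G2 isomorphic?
No, not isomorphic

The graphs are NOT isomorphic.

Counting triangles (3-cliques): G1 has 2, G2 has 0.
Triangle count is an isomorphism invariant, so differing triangle counts rule out isomorphism.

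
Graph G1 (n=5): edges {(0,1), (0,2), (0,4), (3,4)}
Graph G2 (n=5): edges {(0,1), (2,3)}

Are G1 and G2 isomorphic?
No, not isomorphic

The graphs are NOT isomorphic.

Degrees in G1: deg(0)=3, deg(1)=1, deg(2)=1, deg(3)=1, deg(4)=2.
Sorted degree sequence of G1: [3, 2, 1, 1, 1].
Degrees in G2: deg(0)=1, deg(1)=1, deg(2)=1, deg(3)=1, deg(4)=0.
Sorted degree sequence of G2: [1, 1, 1, 1, 0].
The (sorted) degree sequence is an isomorphism invariant, so since G1 and G2 have different degree sequences they cannot be isomorphic.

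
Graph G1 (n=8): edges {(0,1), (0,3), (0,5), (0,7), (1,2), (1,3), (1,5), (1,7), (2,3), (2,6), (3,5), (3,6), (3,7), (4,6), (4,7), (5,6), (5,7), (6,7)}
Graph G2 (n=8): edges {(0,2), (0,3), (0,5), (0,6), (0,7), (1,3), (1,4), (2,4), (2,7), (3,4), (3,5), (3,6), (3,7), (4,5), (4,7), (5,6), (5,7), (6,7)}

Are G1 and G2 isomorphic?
Yes, isomorphic

The graphs are isomorphic.
One valid mapping φ: V(G1) → V(G2): 0→6, 1→0, 2→2, 3→7, 4→1, 5→5, 6→4, 7→3

Verify φ preserves adjacency — for each edge of G1, its image is an edge of G2:
  (0,1) → (φ(0),φ(1)) = (0,6) ∈ E(G2) ✓
  (0,3) → (φ(0),φ(3)) = (6,7) ∈ E(G2) ✓
  (0,5) → (φ(0),φ(5)) = (5,6) ∈ E(G2) ✓
  (0,7) → (φ(0),φ(7)) = (3,6) ∈ E(G2) ✓
  (1,2) → (φ(1),φ(2)) = (0,2) ∈ E(G2) ✓
  (1,3) → (φ(1),φ(3)) = (0,7) ∈ E(G2) ✓
  (1,5) → (φ(1),φ(5)) = (0,5) ∈ E(G2) ✓
  (1,7) → (φ(1),φ(7)) = (0,3) ∈ E(G2) ✓
  (2,3) → (φ(2),φ(3)) = (2,7) ∈ E(G2) ✓
  (2,6) → (φ(2),φ(6)) = (2,4) ∈ E(G2) ✓
  (3,5) → (φ(3),φ(5)) = (5,7) ∈ E(G2) ✓
  (3,6) → (φ(3),φ(6)) = (4,7) ∈ E(G2) ✓
  (3,7) → (φ(3),φ(7)) = (3,7) ∈ E(G2) ✓
  (4,6) → (φ(4),φ(6)) = (1,4) ∈ E(G2) ✓
  (4,7) → (φ(4),φ(7)) = (1,3) ∈ E(G2) ✓
  (5,6) → (φ(5),φ(6)) = (4,5) ∈ E(G2) ✓
  (5,7) → (φ(5),φ(7)) = (3,5) ∈ E(G2) ✓
  (6,7) → (φ(6),φ(7)) = (3,4) ∈ E(G2) ✓
All 18 edges of G1 map to edges of G2, and |E(G1)| = |E(G2)| = 18, so φ is a bijection on edges as well as vertices. Hence G1 ≅ G2.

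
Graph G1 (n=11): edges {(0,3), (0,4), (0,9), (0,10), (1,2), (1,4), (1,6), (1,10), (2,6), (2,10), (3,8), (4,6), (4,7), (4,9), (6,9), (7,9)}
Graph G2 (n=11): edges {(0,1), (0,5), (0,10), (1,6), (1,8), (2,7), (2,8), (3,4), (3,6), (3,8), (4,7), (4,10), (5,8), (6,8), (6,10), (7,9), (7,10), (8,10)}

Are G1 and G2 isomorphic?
No, not isomorphic

The graphs are NOT isomorphic.

Connected components of G1: 2 component(s) with vertex sets [[5], [0, 1, 2, 3, 4, 6, 7, 8, 9, 10]], sizes [1, 10].
Connected components of G2: 1 component(s) with vertex sets [[0, 1, 2, 3, 4, 5, 6, 7, 8, 9, 10]], sizes [11].
The number of connected components (and the multiset of component sizes) is an isomorphism invariant — an isomorphism maps each component of G1 bijectively onto a component of G2. Since G1 has 2 component(s) and G2 has 1, they cannot be isomorphic.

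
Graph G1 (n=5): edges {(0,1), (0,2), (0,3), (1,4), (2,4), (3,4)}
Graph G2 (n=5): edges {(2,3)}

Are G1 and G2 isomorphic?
No, not isomorphic

The graphs are NOT isomorphic.

Connected components of G1: 1 component(s) with vertex sets [[0, 1, 2, 3, 4]], sizes [5].
Connected components of G2: 4 component(s) with vertex sets [[0], [1], [4], [2, 3]], sizes [1, 1, 1, 2].
The number of connected components (and the multiset of component sizes) is an isomorphism invariant — an isomorphism maps each component of G1 bijectively onto a component of G2. Since G1 has 1 component(s) and G2 has 4, they cannot be isomorphic.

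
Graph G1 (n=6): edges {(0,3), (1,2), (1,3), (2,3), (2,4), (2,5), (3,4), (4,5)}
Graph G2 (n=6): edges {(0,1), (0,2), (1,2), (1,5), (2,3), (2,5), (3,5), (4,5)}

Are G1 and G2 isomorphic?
Yes, isomorphic

The graphs are isomorphic.
One valid mapping φ: V(G1) → V(G2): 0→4, 1→3, 2→2, 3→5, 4→1, 5→0

Verify φ preserves adjacency — for each edge of G1, its image is an edge of G2:
  (0,3) → (φ(0),φ(3)) = (4,5) ∈ E(G2) ✓
  (1,2) → (φ(1),φ(2)) = (2,3) ∈ E(G2) ✓
  (1,3) → (φ(1),φ(3)) = (3,5) ∈ E(G2) ✓
  (2,3) → (φ(2),φ(3)) = (2,5) ∈ E(G2) ✓
  (2,4) → (φ(2),φ(4)) = (1,2) ∈ E(G2) ✓
  (2,5) → (φ(2),φ(5)) = (0,2) ∈ E(G2) ✓
  (3,4) → (φ(3),φ(4)) = (1,5) ∈ E(G2) ✓
  (4,5) → (φ(4),φ(5)) = (0,1) ∈ E(G2) ✓
All 8 edges of G1 map to edges of G2, and |E(G1)| = |E(G2)| = 8, so φ is a bijection on edges as well as vertices. Hence G1 ≅ G2.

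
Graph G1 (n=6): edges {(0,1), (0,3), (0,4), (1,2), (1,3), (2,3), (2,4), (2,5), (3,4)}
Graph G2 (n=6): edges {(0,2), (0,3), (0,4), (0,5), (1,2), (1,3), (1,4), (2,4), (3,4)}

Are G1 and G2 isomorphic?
Yes, isomorphic

The graphs are isomorphic.
One valid mapping φ: V(G1) → V(G2): 0→1, 1→2, 2→0, 3→4, 4→3, 5→5

Verify φ preserves adjacency — for each edge of G1, its image is an edge of G2:
  (0,1) → (φ(0),φ(1)) = (1,2) ∈ E(G2) ✓
  (0,3) → (φ(0),φ(3)) = (1,4) ∈ E(G2) ✓
  (0,4) → (φ(0),φ(4)) = (1,3) ∈ E(G2) ✓
  (1,2) → (φ(1),φ(2)) = (0,2) ∈ E(G2) ✓
  (1,3) → (φ(1),φ(3)) = (2,4) ∈ E(G2) ✓
  (2,3) → (φ(2),φ(3)) = (0,4) ∈ E(G2) ✓
  (2,4) → (φ(2),φ(4)) = (0,3) ∈ E(G2) ✓
  (2,5) → (φ(2),φ(5)) = (0,5) ∈ E(G2) ✓
  (3,4) → (φ(3),φ(4)) = (3,4) ∈ E(G2) ✓
All 9 edges of G1 map to edges of G2, and |E(G1)| = |E(G2)| = 9, so φ is a bijection on edges as well as vertices. Hence G1 ≅ G2.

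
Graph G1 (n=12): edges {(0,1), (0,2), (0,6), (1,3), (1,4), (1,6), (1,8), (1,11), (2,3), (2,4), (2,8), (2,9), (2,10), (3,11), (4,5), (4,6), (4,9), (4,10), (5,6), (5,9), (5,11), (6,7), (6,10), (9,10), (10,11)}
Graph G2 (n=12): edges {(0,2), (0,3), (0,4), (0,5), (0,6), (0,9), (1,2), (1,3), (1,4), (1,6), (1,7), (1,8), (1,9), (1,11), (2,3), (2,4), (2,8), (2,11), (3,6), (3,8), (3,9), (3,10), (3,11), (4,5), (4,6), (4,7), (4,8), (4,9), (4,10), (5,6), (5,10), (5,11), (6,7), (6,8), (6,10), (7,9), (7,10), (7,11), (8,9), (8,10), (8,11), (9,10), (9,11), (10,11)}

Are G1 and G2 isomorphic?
No, not isomorphic

The graphs are NOT isomorphic.

Degrees in G1: deg(0)=3, deg(1)=6, deg(2)=6, deg(3)=3, deg(4)=6, deg(5)=4, deg(6)=6, deg(7)=1, deg(8)=2, deg(9)=4, deg(10)=5, deg(11)=4.
Sorted degree sequence of G1: [6, 6, 6, 6, 5, 4, 4, 4, 3, 3, 2, 1].
Degrees in G2: deg(0)=6, deg(1)=8, deg(2)=6, deg(3)=8, deg(4)=9, deg(5)=5, deg(6)=8, deg(7)=6, deg(8)=8, deg(9)=8, deg(10)=8, deg(11)=8.
Sorted degree sequence of G2: [9, 8, 8, 8, 8, 8, 8, 8, 6, 6, 6, 5].
The (sorted) degree sequence is an isomorphism invariant, so since G1 and G2 have different degree sequences they cannot be isomorphic.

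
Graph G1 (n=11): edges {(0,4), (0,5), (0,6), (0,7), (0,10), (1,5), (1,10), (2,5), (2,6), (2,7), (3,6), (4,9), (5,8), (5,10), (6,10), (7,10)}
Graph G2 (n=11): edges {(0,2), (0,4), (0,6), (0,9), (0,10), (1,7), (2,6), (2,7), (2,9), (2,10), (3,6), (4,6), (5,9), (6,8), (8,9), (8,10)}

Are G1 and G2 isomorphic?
Yes, isomorphic

The graphs are isomorphic.
One valid mapping φ: V(G1) → V(G2): 0→2, 1→4, 2→8, 3→5, 4→7, 5→6, 6→9, 7→10, 8→3, 9→1, 10→0

Verify φ preserves adjacency — for each edge of G1, its image is an edge of G2:
  (0,4) → (φ(0),φ(4)) = (2,7) ∈ E(G2) ✓
  (0,5) → (φ(0),φ(5)) = (2,6) ∈ E(G2) ✓
  (0,6) → (φ(0),φ(6)) = (2,9) ∈ E(G2) ✓
  (0,7) → (φ(0),φ(7)) = (2,10) ∈ E(G2) ✓
  (0,10) → (φ(0),φ(10)) = (0,2) ∈ E(G2) ✓
  (1,5) → (φ(1),φ(5)) = (4,6) ∈ E(G2) ✓
  (1,10) → (φ(1),φ(10)) = (0,4) ∈ E(G2) ✓
  (2,5) → (φ(2),φ(5)) = (6,8) ∈ E(G2) ✓
  (2,6) → (φ(2),φ(6)) = (8,9) ∈ E(G2) ✓
  (2,7) → (φ(2),φ(7)) = (8,10) ∈ E(G2) ✓
  (3,6) → (φ(3),φ(6)) = (5,9) ∈ E(G2) ✓
  (4,9) → (φ(4),φ(9)) = (1,7) ∈ E(G2) ✓
  (5,8) → (φ(5),φ(8)) = (3,6) ∈ E(G2) ✓
  (5,10) → (φ(5),φ(10)) = (0,6) ∈ E(G2) ✓
  (6,10) → (φ(6),φ(10)) = (0,9) ∈ E(G2) ✓
  (7,10) → (φ(7),φ(10)) = (0,10) ∈ E(G2) ✓
All 16 edges of G1 map to edges of G2, and |E(G1)| = |E(G2)| = 16, so φ is a bijection on edges as well as vertices. Hence G1 ≅ G2.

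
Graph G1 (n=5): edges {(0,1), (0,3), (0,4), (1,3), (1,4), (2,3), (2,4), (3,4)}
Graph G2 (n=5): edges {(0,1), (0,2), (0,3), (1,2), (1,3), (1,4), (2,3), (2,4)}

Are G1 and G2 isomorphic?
Yes, isomorphic

The graphs are isomorphic.
One valid mapping φ: V(G1) → V(G2): 0→3, 1→0, 2→4, 3→1, 4→2

Verify φ preserves adjacency — for each edge of G1, its image is an edge of G2:
  (0,1) → (φ(0),φ(1)) = (0,3) ∈ E(G2) ✓
  (0,3) → (φ(0),φ(3)) = (1,3) ∈ E(G2) ✓
  (0,4) → (φ(0),φ(4)) = (2,3) ∈ E(G2) ✓
  (1,3) → (φ(1),φ(3)) = (0,1) ∈ E(G2) ✓
  (1,4) → (φ(1),φ(4)) = (0,2) ∈ E(G2) ✓
  (2,3) → (φ(2),φ(3)) = (1,4) ∈ E(G2) ✓
  (2,4) → (φ(2),φ(4)) = (2,4) ∈ E(G2) ✓
  (3,4) → (φ(3),φ(4)) = (1,2) ∈ E(G2) ✓
All 8 edges of G1 map to edges of G2, and |E(G1)| = |E(G2)| = 8, so φ is a bijection on edges as well as vertices. Hence G1 ≅ G2.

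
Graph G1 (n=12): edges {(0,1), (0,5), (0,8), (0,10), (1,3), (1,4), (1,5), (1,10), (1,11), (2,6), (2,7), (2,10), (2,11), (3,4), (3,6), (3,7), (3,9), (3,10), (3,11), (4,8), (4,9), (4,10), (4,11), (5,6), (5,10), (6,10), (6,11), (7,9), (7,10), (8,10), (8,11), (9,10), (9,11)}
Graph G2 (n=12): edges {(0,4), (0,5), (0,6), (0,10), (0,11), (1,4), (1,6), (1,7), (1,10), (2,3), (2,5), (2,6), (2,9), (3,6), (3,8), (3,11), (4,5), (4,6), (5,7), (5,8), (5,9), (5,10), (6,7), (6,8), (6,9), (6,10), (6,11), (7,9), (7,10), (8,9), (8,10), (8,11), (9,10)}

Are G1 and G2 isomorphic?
Yes, isomorphic

The graphs are isomorphic.
One valid mapping φ: V(G1) → V(G2): 0→3, 1→8, 2→4, 3→10, 4→9, 5→11, 6→0, 7→1, 8→2, 9→7, 10→6, 11→5

Verify φ preserves adjacency — for each edge of G1, its image is an edge of G2:
  (0,1) → (φ(0),φ(1)) = (3,8) ∈ E(G2) ✓
  (0,5) → (φ(0),φ(5)) = (3,11) ∈ E(G2) ✓
  (0,8) → (φ(0),φ(8)) = (2,3) ∈ E(G2) ✓
  (0,10) → (φ(0),φ(10)) = (3,6) ∈ E(G2) ✓
  (1,3) → (φ(1),φ(3)) = (8,10) ∈ E(G2) ✓
  (1,4) → (φ(1),φ(4)) = (8,9) ∈ E(G2) ✓
  (1,5) → (φ(1),φ(5)) = (8,11) ∈ E(G2) ✓
  (1,10) → (φ(1),φ(10)) = (6,8) ∈ E(G2) ✓
  (1,11) → (φ(1),φ(11)) = (5,8) ∈ E(G2) ✓
  (2,6) → (φ(2),φ(6)) = (0,4) ∈ E(G2) ✓
  (2,7) → (φ(2),φ(7)) = (1,4) ∈ E(G2) ✓
  (2,10) → (φ(2),φ(10)) = (4,6) ∈ E(G2) ✓
  (2,11) → (φ(2),φ(11)) = (4,5) ∈ E(G2) ✓
  (3,4) → (φ(3),φ(4)) = (9,10) ∈ E(G2) ✓
  (3,6) → (φ(3),φ(6)) = (0,10) ∈ E(G2) ✓
  (3,7) → (φ(3),φ(7)) = (1,10) ∈ E(G2) ✓
  (3,9) → (φ(3),φ(9)) = (7,10) ∈ E(G2) ✓
  (3,10) → (φ(3),φ(10)) = (6,10) ∈ E(G2) ✓
  (3,11) → (φ(3),φ(11)) = (5,10) ∈ E(G2) ✓
  (4,8) → (φ(4),φ(8)) = (2,9) ∈ E(G2) ✓
  (4,9) → (φ(4),φ(9)) = (7,9) ∈ E(G2) ✓
  (4,10) → (φ(4),φ(10)) = (6,9) ∈ E(G2) ✓
  (4,11) → (φ(4),φ(11)) = (5,9) ∈ E(G2) ✓
  (5,6) → (φ(5),φ(6)) = (0,11) ∈ E(G2) ✓
  (5,10) → (φ(5),φ(10)) = (6,11) ∈ E(G2) ✓
  (6,10) → (φ(6),φ(10)) = (0,6) ∈ E(G2) ✓
  (6,11) → (φ(6),φ(11)) = (0,5) ∈ E(G2) ✓
  (7,9) → (φ(7),φ(9)) = (1,7) ∈ E(G2) ✓
  (7,10) → (φ(7),φ(10)) = (1,6) ∈ E(G2) ✓
  (8,10) → (φ(8),φ(10)) = (2,6) ∈ E(G2) ✓
  (8,11) → (φ(8),φ(11)) = (2,5) ∈ E(G2) ✓
  (9,10) → (φ(9),φ(10)) = (6,7) ∈ E(G2) ✓
  (9,11) → (φ(9),φ(11)) = (5,7) ∈ E(G2) ✓
All 33 edges of G1 map to edges of G2, and |E(G1)| = |E(G2)| = 33, so φ is a bijection on edges as well as vertices. Hence G1 ≅ G2.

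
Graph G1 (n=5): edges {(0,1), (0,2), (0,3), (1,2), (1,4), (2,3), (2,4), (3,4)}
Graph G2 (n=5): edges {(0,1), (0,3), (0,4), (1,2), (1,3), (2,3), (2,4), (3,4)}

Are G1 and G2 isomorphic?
Yes, isomorphic

The graphs are isomorphic.
One valid mapping φ: V(G1) → V(G2): 0→0, 1→1, 2→3, 3→4, 4→2

Verify φ preserves adjacency — for each edge of G1, its image is an edge of G2:
  (0,1) → (φ(0),φ(1)) = (0,1) ∈ E(G2) ✓
  (0,2) → (φ(0),φ(2)) = (0,3) ∈ E(G2) ✓
  (0,3) → (φ(0),φ(3)) = (0,4) ∈ E(G2) ✓
  (1,2) → (φ(1),φ(2)) = (1,3) ∈ E(G2) ✓
  (1,4) → (φ(1),φ(4)) = (1,2) ∈ E(G2) ✓
  (2,3) → (φ(2),φ(3)) = (3,4) ∈ E(G2) ✓
  (2,4) → (φ(2),φ(4)) = (2,3) ∈ E(G2) ✓
  (3,4) → (φ(3),φ(4)) = (2,4) ∈ E(G2) ✓
All 8 edges of G1 map to edges of G2, and |E(G1)| = |E(G2)| = 8, so φ is a bijection on edges as well as vertices. Hence G1 ≅ G2.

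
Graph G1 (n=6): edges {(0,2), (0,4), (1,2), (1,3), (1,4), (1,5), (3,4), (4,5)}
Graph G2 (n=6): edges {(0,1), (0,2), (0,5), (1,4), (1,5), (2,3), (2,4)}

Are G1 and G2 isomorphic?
No, not isomorphic

The graphs are NOT isomorphic.

Counting triangles (3-cliques): G1 has 2, G2 has 1.
Triangle count is an isomorphism invariant, so differing triangle counts rule out isomorphism.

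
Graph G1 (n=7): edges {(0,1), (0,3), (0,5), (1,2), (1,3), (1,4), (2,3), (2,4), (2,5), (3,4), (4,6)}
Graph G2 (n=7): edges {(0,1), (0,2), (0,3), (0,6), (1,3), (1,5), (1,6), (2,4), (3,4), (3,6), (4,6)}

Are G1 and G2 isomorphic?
Yes, isomorphic

The graphs are isomorphic.
One valid mapping φ: V(G1) → V(G2): 0→4, 1→6, 2→0, 3→3, 4→1, 5→2, 6→5

Verify φ preserves adjacency — for each edge of G1, its image is an edge of G2:
  (0,1) → (φ(0),φ(1)) = (4,6) ∈ E(G2) ✓
  (0,3) → (φ(0),φ(3)) = (3,4) ∈ E(G2) ✓
  (0,5) → (φ(0),φ(5)) = (2,4) ∈ E(G2) ✓
  (1,2) → (φ(1),φ(2)) = (0,6) ∈ E(G2) ✓
  (1,3) → (φ(1),φ(3)) = (3,6) ∈ E(G2) ✓
  (1,4) → (φ(1),φ(4)) = (1,6) ∈ E(G2) ✓
  (2,3) → (φ(2),φ(3)) = (0,3) ∈ E(G2) ✓
  (2,4) → (φ(2),φ(4)) = (0,1) ∈ E(G2) ✓
  (2,5) → (φ(2),φ(5)) = (0,2) ∈ E(G2) ✓
  (3,4) → (φ(3),φ(4)) = (1,3) ∈ E(G2) ✓
  (4,6) → (φ(4),φ(6)) = (1,5) ∈ E(G2) ✓
All 11 edges of G1 map to edges of G2, and |E(G1)| = |E(G2)| = 11, so φ is a bijection on edges as well as vertices. Hence G1 ≅ G2.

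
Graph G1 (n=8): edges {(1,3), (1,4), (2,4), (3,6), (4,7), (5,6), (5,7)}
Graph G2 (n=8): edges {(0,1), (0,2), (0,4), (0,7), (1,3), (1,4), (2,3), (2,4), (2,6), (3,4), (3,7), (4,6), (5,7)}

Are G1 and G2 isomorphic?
No, not isomorphic

The graphs are NOT isomorphic.

Counting triangles (3-cliques): G1 has 0, G2 has 5.
Triangle count is an isomorphism invariant, so differing triangle counts rule out isomorphism.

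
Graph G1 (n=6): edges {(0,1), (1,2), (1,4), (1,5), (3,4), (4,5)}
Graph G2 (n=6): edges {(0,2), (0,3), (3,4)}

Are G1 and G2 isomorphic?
No, not isomorphic

The graphs are NOT isomorphic.

Connected components of G1: 1 component(s) with vertex sets [[0, 1, 2, 3, 4, 5]], sizes [6].
Connected components of G2: 3 component(s) with vertex sets [[1], [5], [0, 2, 3, 4]], sizes [1, 1, 4].
The number of connected components (and the multiset of component sizes) is an isomorphism invariant — an isomorphism maps each component of G1 bijectively onto a component of G2. Since G1 has 1 component(s) and G2 has 3, they cannot be isomorphic.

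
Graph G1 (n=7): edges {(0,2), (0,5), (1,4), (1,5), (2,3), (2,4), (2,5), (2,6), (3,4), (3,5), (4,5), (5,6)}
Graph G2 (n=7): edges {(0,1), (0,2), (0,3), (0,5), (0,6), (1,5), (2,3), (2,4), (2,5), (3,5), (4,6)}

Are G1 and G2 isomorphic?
No, not isomorphic

The graphs are NOT isomorphic.

Degrees in G1: deg(0)=2, deg(1)=2, deg(2)=5, deg(3)=3, deg(4)=4, deg(5)=6, deg(6)=2.
Sorted degree sequence of G1: [6, 5, 4, 3, 2, 2, 2].
Degrees in G2: deg(0)=5, deg(1)=2, deg(2)=4, deg(3)=3, deg(4)=2, deg(5)=4, deg(6)=2.
Sorted degree sequence of G2: [5, 4, 4, 3, 2, 2, 2].
The (sorted) degree sequence is an isomorphism invariant, so since G1 and G2 have different degree sequences they cannot be isomorphic.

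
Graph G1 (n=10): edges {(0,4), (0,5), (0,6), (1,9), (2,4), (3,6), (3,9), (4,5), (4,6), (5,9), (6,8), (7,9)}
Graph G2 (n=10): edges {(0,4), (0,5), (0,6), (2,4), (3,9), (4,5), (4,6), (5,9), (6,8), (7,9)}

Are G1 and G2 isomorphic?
No, not isomorphic

The graphs are NOT isomorphic.

Counting edges: G1 has 12 edge(s); G2 has 10 edge(s).
Edge count is an isomorphism invariant (a bijection on vertices induces a bijection on edges), so differing edge counts rule out isomorphism.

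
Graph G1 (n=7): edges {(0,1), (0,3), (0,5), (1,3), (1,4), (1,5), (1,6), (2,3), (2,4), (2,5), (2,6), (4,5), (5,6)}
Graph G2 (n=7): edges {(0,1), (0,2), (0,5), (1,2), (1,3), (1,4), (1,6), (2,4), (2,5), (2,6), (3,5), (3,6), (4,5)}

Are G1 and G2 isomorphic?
Yes, isomorphic

The graphs are isomorphic.
One valid mapping φ: V(G1) → V(G2): 0→6, 1→1, 2→5, 3→3, 4→4, 5→2, 6→0

Verify φ preserves adjacency — for each edge of G1, its image is an edge of G2:
  (0,1) → (φ(0),φ(1)) = (1,6) ∈ E(G2) ✓
  (0,3) → (φ(0),φ(3)) = (3,6) ∈ E(G2) ✓
  (0,5) → (φ(0),φ(5)) = (2,6) ∈ E(G2) ✓
  (1,3) → (φ(1),φ(3)) = (1,3) ∈ E(G2) ✓
  (1,4) → (φ(1),φ(4)) = (1,4) ∈ E(G2) ✓
  (1,5) → (φ(1),φ(5)) = (1,2) ∈ E(G2) ✓
  (1,6) → (φ(1),φ(6)) = (0,1) ∈ E(G2) ✓
  (2,3) → (φ(2),φ(3)) = (3,5) ∈ E(G2) ✓
  (2,4) → (φ(2),φ(4)) = (4,5) ∈ E(G2) ✓
  (2,5) → (φ(2),φ(5)) = (2,5) ∈ E(G2) ✓
  (2,6) → (φ(2),φ(6)) = (0,5) ∈ E(G2) ✓
  (4,5) → (φ(4),φ(5)) = (2,4) ∈ E(G2) ✓
  (5,6) → (φ(5),φ(6)) = (0,2) ∈ E(G2) ✓
All 13 edges of G1 map to edges of G2, and |E(G1)| = |E(G2)| = 13, so φ is a bijection on edges as well as vertices. Hence G1 ≅ G2.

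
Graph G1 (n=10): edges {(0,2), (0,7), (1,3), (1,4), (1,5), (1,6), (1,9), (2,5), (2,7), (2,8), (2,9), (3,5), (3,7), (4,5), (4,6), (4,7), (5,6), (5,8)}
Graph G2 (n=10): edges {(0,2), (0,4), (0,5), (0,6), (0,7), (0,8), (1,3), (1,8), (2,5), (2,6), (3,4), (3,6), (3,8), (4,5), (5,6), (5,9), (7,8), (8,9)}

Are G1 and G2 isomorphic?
Yes, isomorphic

The graphs are isomorphic.
One valid mapping φ: V(G1) → V(G2): 0→1, 1→5, 2→8, 3→4, 4→6, 5→0, 6→2, 7→3, 8→7, 9→9

Verify φ preserves adjacency — for each edge of G1, its image is an edge of G2:
  (0,2) → (φ(0),φ(2)) = (1,8) ∈ E(G2) ✓
  (0,7) → (φ(0),φ(7)) = (1,3) ∈ E(G2) ✓
  (1,3) → (φ(1),φ(3)) = (4,5) ∈ E(G2) ✓
  (1,4) → (φ(1),φ(4)) = (5,6) ∈ E(G2) ✓
  (1,5) → (φ(1),φ(5)) = (0,5) ∈ E(G2) ✓
  (1,6) → (φ(1),φ(6)) = (2,5) ∈ E(G2) ✓
  (1,9) → (φ(1),φ(9)) = (5,9) ∈ E(G2) ✓
  (2,5) → (φ(2),φ(5)) = (0,8) ∈ E(G2) ✓
  (2,7) → (φ(2),φ(7)) = (3,8) ∈ E(G2) ✓
  (2,8) → (φ(2),φ(8)) = (7,8) ∈ E(G2) ✓
  (2,9) → (φ(2),φ(9)) = (8,9) ∈ E(G2) ✓
  (3,5) → (φ(3),φ(5)) = (0,4) ∈ E(G2) ✓
  (3,7) → (φ(3),φ(7)) = (3,4) ∈ E(G2) ✓
  (4,5) → (φ(4),φ(5)) = (0,6) ∈ E(G2) ✓
  (4,6) → (φ(4),φ(6)) = (2,6) ∈ E(G2) ✓
  (4,7) → (φ(4),φ(7)) = (3,6) ∈ E(G2) ✓
  (5,6) → (φ(5),φ(6)) = (0,2) ∈ E(G2) ✓
  (5,8) → (φ(5),φ(8)) = (0,7) ∈ E(G2) ✓
All 18 edges of G1 map to edges of G2, and |E(G1)| = |E(G2)| = 18, so φ is a bijection on edges as well as vertices. Hence G1 ≅ G2.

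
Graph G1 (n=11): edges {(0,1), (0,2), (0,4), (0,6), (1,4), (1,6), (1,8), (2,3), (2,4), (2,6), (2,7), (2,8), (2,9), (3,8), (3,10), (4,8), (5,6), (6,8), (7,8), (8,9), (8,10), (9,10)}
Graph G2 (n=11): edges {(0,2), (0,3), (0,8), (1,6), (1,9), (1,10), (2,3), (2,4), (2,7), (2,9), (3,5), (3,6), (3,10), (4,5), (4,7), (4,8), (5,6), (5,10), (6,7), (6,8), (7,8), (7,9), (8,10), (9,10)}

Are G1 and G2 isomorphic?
No, not isomorphic

The graphs are NOT isomorphic.

Degrees in G1: deg(0)=4, deg(1)=4, deg(2)=7, deg(3)=3, deg(4)=4, deg(5)=1, deg(6)=5, deg(7)=2, deg(8)=8, deg(9)=3, deg(10)=3.
Sorted degree sequence of G1: [8, 7, 5, 4, 4, 4, 3, 3, 3, 2, 1].
Degrees in G2: deg(0)=3, deg(1)=3, deg(2)=5, deg(3)=5, deg(4)=4, deg(5)=4, deg(6)=5, deg(7)=5, deg(8)=5, deg(9)=4, deg(10)=5.
Sorted degree sequence of G2: [5, 5, 5, 5, 5, 5, 4, 4, 4, 3, 3].
The (sorted) degree sequence is an isomorphism invariant, so since G1 and G2 have different degree sequences they cannot be isomorphic.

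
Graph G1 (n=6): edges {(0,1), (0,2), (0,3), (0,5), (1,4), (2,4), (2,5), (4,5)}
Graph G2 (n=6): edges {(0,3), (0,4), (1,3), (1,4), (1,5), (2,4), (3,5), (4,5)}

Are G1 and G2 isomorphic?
Yes, isomorphic

The graphs are isomorphic.
One valid mapping φ: V(G1) → V(G2): 0→4, 1→0, 2→5, 3→2, 4→3, 5→1

Verify φ preserves adjacency — for each edge of G1, its image is an edge of G2:
  (0,1) → (φ(0),φ(1)) = (0,4) ∈ E(G2) ✓
  (0,2) → (φ(0),φ(2)) = (4,5) ∈ E(G2) ✓
  (0,3) → (φ(0),φ(3)) = (2,4) ∈ E(G2) ✓
  (0,5) → (φ(0),φ(5)) = (1,4) ∈ E(G2) ✓
  (1,4) → (φ(1),φ(4)) = (0,3) ∈ E(G2) ✓
  (2,4) → (φ(2),φ(4)) = (3,5) ∈ E(G2) ✓
  (2,5) → (φ(2),φ(5)) = (1,5) ∈ E(G2) ✓
  (4,5) → (φ(4),φ(5)) = (1,3) ∈ E(G2) ✓
All 8 edges of G1 map to edges of G2, and |E(G1)| = |E(G2)| = 8, so φ is a bijection on edges as well as vertices. Hence G1 ≅ G2.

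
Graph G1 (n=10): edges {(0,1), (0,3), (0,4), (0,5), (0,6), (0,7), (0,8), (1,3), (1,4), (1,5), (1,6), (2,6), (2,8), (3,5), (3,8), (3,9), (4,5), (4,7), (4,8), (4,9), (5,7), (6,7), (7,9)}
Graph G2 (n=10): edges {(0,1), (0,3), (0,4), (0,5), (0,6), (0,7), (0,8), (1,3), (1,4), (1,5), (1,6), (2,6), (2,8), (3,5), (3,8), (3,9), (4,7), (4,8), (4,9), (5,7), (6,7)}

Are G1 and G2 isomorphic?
No, not isomorphic

The graphs are NOT isomorphic.

Counting edges: G1 has 23 edge(s); G2 has 21 edge(s).
Edge count is an isomorphism invariant (a bijection on vertices induces a bijection on edges), so differing edge counts rule out isomorphism.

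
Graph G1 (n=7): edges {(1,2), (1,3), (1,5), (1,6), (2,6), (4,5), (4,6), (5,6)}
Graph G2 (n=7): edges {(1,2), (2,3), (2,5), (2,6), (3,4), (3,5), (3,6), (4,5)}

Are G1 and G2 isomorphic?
Yes, isomorphic

The graphs are isomorphic.
One valid mapping φ: V(G1) → V(G2): 0→0, 1→2, 2→6, 3→1, 4→4, 5→5, 6→3

Verify φ preserves adjacency — for each edge of G1, its image is an edge of G2:
  (1,2) → (φ(1),φ(2)) = (2,6) ∈ E(G2) ✓
  (1,3) → (φ(1),φ(3)) = (1,2) ∈ E(G2) ✓
  (1,5) → (φ(1),φ(5)) = (2,5) ∈ E(G2) ✓
  (1,6) → (φ(1),φ(6)) = (2,3) ∈ E(G2) ✓
  (2,6) → (φ(2),φ(6)) = (3,6) ∈ E(G2) ✓
  (4,5) → (φ(4),φ(5)) = (4,5) ∈ E(G2) ✓
  (4,6) → (φ(4),φ(6)) = (3,4) ∈ E(G2) ✓
  (5,6) → (φ(5),φ(6)) = (3,5) ∈ E(G2) ✓
All 8 edges of G1 map to edges of G2, and |E(G1)| = |E(G2)| = 8, so φ is a bijection on edges as well as vertices. Hence G1 ≅ G2.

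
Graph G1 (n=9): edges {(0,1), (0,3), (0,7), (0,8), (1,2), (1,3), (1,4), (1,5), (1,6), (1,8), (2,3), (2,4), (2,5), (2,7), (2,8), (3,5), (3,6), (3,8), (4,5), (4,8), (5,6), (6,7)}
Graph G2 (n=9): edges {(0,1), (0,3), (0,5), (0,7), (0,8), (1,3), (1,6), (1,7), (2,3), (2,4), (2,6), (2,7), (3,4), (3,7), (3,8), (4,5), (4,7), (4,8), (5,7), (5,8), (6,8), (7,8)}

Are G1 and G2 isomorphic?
Yes, isomorphic

The graphs are isomorphic.
One valid mapping φ: V(G1) → V(G2): 0→2, 1→7, 2→8, 3→3, 4→5, 5→0, 6→1, 7→6, 8→4

Verify φ preserves adjacency — for each edge of G1, its image is an edge of G2:
  (0,1) → (φ(0),φ(1)) = (2,7) ∈ E(G2) ✓
  (0,3) → (φ(0),φ(3)) = (2,3) ∈ E(G2) ✓
  (0,7) → (φ(0),φ(7)) = (2,6) ∈ E(G2) ✓
  (0,8) → (φ(0),φ(8)) = (2,4) ∈ E(G2) ✓
  (1,2) → (φ(1),φ(2)) = (7,8) ∈ E(G2) ✓
  (1,3) → (φ(1),φ(3)) = (3,7) ∈ E(G2) ✓
  (1,4) → (φ(1),φ(4)) = (5,7) ∈ E(G2) ✓
  (1,5) → (φ(1),φ(5)) = (0,7) ∈ E(G2) ✓
  (1,6) → (φ(1),φ(6)) = (1,7) ∈ E(G2) ✓
  (1,8) → (φ(1),φ(8)) = (4,7) ∈ E(G2) ✓
  (2,3) → (φ(2),φ(3)) = (3,8) ∈ E(G2) ✓
  (2,4) → (φ(2),φ(4)) = (5,8) ∈ E(G2) ✓
  (2,5) → (φ(2),φ(5)) = (0,8) ∈ E(G2) ✓
  (2,7) → (φ(2),φ(7)) = (6,8) ∈ E(G2) ✓
  (2,8) → (φ(2),φ(8)) = (4,8) ∈ E(G2) ✓
  (3,5) → (φ(3),φ(5)) = (0,3) ∈ E(G2) ✓
  (3,6) → (φ(3),φ(6)) = (1,3) ∈ E(G2) ✓
  (3,8) → (φ(3),φ(8)) = (3,4) ∈ E(G2) ✓
  (4,5) → (φ(4),φ(5)) = (0,5) ∈ E(G2) ✓
  (4,8) → (φ(4),φ(8)) = (4,5) ∈ E(G2) ✓
  (5,6) → (φ(5),φ(6)) = (0,1) ∈ E(G2) ✓
  (6,7) → (φ(6),φ(7)) = (1,6) ∈ E(G2) ✓
All 22 edges of G1 map to edges of G2, and |E(G1)| = |E(G2)| = 22, so φ is a bijection on edges as well as vertices. Hence G1 ≅ G2.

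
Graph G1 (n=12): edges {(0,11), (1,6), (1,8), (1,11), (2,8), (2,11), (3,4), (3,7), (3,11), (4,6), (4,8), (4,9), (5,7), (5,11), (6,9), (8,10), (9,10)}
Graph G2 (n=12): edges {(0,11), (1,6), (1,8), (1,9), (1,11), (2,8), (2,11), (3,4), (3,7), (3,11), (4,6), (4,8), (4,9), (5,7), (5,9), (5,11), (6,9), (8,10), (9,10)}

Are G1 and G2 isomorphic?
No, not isomorphic

The graphs are NOT isomorphic.

Counting edges: G1 has 17 edge(s); G2 has 19 edge(s).
Edge count is an isomorphism invariant (a bijection on vertices induces a bijection on edges), so differing edge counts rule out isomorphism.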